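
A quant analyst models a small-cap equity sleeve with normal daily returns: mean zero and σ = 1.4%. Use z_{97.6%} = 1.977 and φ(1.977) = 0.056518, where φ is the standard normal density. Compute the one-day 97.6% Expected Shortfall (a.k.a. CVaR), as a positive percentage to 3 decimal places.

3.297%

Tail multiplier: φ(z)/(1−α) = 0.056518 / 0.024 = 2.355.
ES = 1.4% × 2.355 = 3.297%.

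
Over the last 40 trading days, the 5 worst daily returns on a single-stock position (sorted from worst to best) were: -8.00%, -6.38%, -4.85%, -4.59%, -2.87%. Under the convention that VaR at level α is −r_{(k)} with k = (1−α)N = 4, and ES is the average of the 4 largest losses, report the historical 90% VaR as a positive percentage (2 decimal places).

k = 4; the 4th lowest return is -4.59%, so VaR = 4.59%.

4.59%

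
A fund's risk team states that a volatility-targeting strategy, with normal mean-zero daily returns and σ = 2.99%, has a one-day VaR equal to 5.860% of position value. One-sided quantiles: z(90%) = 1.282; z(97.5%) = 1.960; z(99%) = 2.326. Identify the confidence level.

97.5%

Implied z = VaR/σ = 5.860 / 2.99 = 1.960.
This matches z(97.5%) = 1.960.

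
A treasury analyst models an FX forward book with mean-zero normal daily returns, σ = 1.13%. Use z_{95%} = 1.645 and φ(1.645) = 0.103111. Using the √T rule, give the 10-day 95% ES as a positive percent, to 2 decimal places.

σ_{10d} = 1.13% × √10 = 3.573%.
ES multiplier = φ(z)/(1−α) = 0.103111/0.05 = 2.062.
ES = 3.573% × 2.062 = 7.368%.

7.37%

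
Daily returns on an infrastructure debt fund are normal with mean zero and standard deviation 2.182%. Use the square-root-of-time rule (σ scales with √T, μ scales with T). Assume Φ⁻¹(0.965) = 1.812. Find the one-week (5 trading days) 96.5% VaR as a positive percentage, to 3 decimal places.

σ_{5d} = 2.182% × √5 = 4.879%.
VaR = 1.812 × 4.879% = 8.841%.

8.841%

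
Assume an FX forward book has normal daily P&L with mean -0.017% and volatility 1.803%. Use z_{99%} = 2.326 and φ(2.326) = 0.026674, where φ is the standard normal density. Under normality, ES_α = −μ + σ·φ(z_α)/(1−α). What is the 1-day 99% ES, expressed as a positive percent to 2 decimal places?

4.83%

Tail multiplier: φ(z)/(1−α) = 0.026674 / 0.01 = 2.667.
ES = −(-0.017%) + 1.803% × 2.667 = 4.826%.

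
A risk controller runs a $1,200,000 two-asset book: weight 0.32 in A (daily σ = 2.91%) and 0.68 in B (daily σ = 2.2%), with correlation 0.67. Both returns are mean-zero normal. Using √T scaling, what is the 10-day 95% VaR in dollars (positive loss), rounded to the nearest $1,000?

$139,000

σ_p = √(0.32²·2.91² + 0.68²·2.2² + 2·0.67·0.32·0.68·2.91·2.2) = 2.230%.
σ_{10d} = 2.230% × √10 = 7.052%.
z(95%) = 1.645.
VaR = 1.645 × 7.052% = 11.601%; on $1,200,000 that is $139,212.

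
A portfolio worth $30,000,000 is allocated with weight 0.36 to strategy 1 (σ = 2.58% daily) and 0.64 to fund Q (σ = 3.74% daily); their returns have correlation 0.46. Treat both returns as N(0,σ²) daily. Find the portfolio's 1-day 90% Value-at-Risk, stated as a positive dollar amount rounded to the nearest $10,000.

$1,130,000

σ_p² = 0.36²·2.58² + 0.64²·3.74² + 2·0.46·0.36·0.64·2.58·3.74 = 8.6373 (%²).
σ_p = √8.6373 = 2.939%.
At 90%, z = 1.282.
VaR = 1.282 × 2.939% = 3.768%; on $30,000,000 that is $1,130,400.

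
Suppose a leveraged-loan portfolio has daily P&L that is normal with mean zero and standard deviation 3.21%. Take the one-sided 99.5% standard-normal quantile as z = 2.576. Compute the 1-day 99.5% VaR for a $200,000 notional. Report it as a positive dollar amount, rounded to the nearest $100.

VaR = z·σ = 2.576 × 3.21% = 8.269%.
On $200,000: 0.08269 × $200,000 = $16,538.

$16,500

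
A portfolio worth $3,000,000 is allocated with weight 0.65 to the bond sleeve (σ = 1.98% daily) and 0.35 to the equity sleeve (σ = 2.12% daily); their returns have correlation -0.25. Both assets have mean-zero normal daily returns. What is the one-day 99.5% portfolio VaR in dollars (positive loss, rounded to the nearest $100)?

σ_p² = 0.65²·1.98² + 0.35²·2.12² + 2·-0.25·0.65·0.35·1.98·2.12 = 1.7295 (%²).
σ_p = √1.7295 = 1.315%.
At 99.5%, z = 2.576.
VaR = 2.576 × 1.315% = 3.387%; on $3,000,000 that is $101,610.

$101,600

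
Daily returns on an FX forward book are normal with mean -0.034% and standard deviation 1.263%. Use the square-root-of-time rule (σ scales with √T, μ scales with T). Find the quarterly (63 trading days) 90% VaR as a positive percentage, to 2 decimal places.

At 90%, z = 1.282.
σ_{63d} = 1.263% × √63 = 10.025%; μ_{63d} = 63 × -0.034% = -2.142%.
VaR = −(-2.142%) + 1.282 × 10.025% = 14.994%.

14.99%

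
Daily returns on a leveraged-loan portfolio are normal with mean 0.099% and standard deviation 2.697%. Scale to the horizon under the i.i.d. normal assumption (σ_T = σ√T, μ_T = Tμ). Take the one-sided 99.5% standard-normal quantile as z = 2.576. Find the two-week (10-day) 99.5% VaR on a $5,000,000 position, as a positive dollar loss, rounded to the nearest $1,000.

σ_{10d} = 2.697% × √10 = 8.529%; μ_{10d} = 10 × 0.099% = 0.990%.
VaR = −(0.990%) + 2.576 × 8.529% = 20.981%.
On $5,000,000: 0.20981 × $5,000,000 = $1,049,050.

$1,049,000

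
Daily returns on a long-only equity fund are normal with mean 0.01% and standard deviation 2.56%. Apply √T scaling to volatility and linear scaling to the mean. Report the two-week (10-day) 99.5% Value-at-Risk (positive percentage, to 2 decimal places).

At 99.5%, z = 2.576.
σ_{10d} = 2.56% × √10 = 8.095%; μ_{10d} = 10 × 0.01% = 0.100%.
VaR = −(0.100%) + 2.576 × 8.095% = 20.753%.

20.75%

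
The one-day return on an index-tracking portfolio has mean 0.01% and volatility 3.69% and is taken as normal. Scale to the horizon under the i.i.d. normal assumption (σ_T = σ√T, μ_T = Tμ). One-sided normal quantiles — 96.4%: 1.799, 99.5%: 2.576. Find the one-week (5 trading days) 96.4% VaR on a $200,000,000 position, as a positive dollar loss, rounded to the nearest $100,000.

σ_{5d} = 3.69% × √5 = 8.251%; μ_{5d} = 5 × 0.01% = 0.050%.
VaR = −(0.050%) + 1.799 × 8.251% = 14.794%.
On $200,000,000: 0.14794 × $200,000,000 = $29,588,000.

$29,600,000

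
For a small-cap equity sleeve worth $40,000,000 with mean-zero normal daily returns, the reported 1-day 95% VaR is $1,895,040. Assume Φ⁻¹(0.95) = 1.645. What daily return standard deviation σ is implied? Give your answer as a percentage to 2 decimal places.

VaR as a fraction: $1,895,040 / $40,000,000 = 4.738%.
σ = VaR / z = 4.738% / 1.645 = 2.880%.

2.88%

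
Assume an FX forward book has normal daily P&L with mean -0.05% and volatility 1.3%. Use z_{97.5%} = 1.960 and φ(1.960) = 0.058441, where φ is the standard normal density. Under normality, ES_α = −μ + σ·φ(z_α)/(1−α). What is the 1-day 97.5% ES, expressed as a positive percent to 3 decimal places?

Tail multiplier: φ(z)/(1−α) = 0.058441 / 0.025 = 2.338.
ES = −(-0.05%) + 1.3% × 2.338 = 3.089%.

3.089%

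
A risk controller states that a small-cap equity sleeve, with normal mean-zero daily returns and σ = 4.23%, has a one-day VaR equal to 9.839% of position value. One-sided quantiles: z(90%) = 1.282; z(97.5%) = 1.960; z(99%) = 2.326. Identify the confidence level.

Implied z = VaR/σ = 9.839 / 4.23 = 2.326.
This matches z(99%) = 2.326.

99%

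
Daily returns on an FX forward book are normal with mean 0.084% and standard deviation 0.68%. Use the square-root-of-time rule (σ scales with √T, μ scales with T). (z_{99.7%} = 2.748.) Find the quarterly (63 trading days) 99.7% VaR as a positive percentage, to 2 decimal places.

9.54%

σ_{63d} = 0.68% × √63 = 5.397%; μ_{63d} = 63 × 0.084% = 5.292%.
VaR = −(5.292%) + 2.748 × 5.397% = 9.539%.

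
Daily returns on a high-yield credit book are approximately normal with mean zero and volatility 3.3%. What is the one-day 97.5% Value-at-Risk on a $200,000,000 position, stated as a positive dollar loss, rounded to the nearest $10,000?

$12,940,000

At 97.5% one-sided, z = 1.960.
VaR = z·σ = 1.960 × 3.3% = 6.468%.
On $200,000,000: 0.06468 × $200,000,000 = $12,936,000.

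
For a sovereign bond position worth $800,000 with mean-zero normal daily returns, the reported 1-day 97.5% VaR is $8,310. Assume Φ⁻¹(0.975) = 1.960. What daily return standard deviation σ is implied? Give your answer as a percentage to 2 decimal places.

0.53%

VaR as a fraction: $8,310 / $800,000 = 1.039%.
σ = VaR / z = 1.039% / 1.960 = 0.530%.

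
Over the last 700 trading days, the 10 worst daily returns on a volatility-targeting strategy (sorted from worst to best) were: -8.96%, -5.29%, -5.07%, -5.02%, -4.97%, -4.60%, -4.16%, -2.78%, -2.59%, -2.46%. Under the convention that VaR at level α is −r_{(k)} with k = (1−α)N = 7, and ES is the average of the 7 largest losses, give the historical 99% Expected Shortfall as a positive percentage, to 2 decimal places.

The 7 worst returns sum to -38.07%.
ES = −(-38.07%) / 7 = 5.4385…% ≈ 5.44%.

5.44%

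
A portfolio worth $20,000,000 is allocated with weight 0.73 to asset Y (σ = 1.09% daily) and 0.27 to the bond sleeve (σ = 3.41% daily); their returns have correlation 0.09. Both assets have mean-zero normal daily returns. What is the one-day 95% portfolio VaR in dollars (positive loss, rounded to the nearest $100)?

$417,800

σ_p² = 0.73²·1.09² + 0.27²·3.41² + 2·0.09·0.73·0.27·1.09·3.41 = 1.6127 (%²).
σ_p = √1.6127 = 1.270%.
At 95%, z = 1.645.
VaR = 1.645 × 1.270% = 2.089%; on $20,000,000 that is $417,800.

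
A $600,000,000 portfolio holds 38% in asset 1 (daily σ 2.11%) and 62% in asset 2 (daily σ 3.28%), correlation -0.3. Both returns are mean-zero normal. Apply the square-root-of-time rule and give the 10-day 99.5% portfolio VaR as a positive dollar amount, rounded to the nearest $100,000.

σ_p = √(0.38²·2.11² + 0.62²·3.28² + 2·-0.3·0.38·0.62·2.11·3.28) = 1.949%.
σ_{10d} = 1.949% × √10 = 6.163%.
z(99.5%) = 2.576.
VaR = 2.576 × 6.163% = 15.876%; on $600,000,000 that is $95,256,000.

$95,300,000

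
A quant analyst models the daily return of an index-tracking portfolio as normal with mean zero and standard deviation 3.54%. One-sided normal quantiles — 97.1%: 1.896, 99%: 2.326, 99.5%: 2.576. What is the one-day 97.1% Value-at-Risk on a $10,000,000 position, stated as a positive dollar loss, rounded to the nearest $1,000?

VaR = z·σ = 1.896 × 3.54% = 6.712%.
On $10,000,000: 0.06712 × $10,000,000 = $671,200.

$671,000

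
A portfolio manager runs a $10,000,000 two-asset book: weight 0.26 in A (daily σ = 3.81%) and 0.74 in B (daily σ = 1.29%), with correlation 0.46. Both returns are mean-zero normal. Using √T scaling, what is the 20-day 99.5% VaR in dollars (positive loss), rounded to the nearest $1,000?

$1,915,000

σ_p = √(0.26²·3.81² + 0.74²·1.29² + 2·0.46·0.26·0.74·3.81·1.29) = 1.662%.
σ_{20d} = 1.662% × √20 = 7.433%.
z(99.5%) = 2.576.
VaR = 2.576 × 7.433% = 19.147%; on $10,000,000 that is $1,914,700.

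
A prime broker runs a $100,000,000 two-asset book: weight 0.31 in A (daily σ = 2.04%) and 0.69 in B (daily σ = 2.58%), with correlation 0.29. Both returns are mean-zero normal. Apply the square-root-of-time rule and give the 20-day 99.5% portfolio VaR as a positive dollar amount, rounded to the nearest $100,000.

$23,700,000

σ_p = √(0.31²·2.04² + 0.69²·2.58² + 2·0.29·0.31·0.69·2.04·2.58) = 2.055%.
σ_{20d} = 2.055% × √20 = 9.190%.
z(99.5%) = 2.576.
VaR = 2.576 × 9.190% = 23.673%; on $100,000,000 that is $23,673,000.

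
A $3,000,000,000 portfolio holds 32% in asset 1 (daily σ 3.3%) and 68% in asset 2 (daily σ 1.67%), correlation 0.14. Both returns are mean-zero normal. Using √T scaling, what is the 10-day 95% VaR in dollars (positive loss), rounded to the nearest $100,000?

$258,300,000

σ_p = √(0.32²·3.3² + 0.68²·1.67² + 2·0.14·0.32·0.68·3.3·1.67) = 1.655%.
σ_{10d} = 1.655% × √10 = 5.234%.
z(95%) = 1.645.
VaR = 1.645 × 5.234% = 8.610%; on $3,000,000,000 that is $258,300,000.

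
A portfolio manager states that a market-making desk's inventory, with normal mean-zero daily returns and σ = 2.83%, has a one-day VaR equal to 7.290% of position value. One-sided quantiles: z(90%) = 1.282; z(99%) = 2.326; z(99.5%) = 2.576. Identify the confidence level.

99.5%

Implied z = VaR/σ = 7.290 / 2.83 = 2.576.
This matches z(99.5%) = 2.576.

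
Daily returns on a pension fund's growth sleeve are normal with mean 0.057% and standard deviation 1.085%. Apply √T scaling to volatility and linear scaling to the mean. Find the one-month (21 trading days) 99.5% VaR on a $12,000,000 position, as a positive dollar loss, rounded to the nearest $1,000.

$1,393,000

At 99.5%, z = 2.576.
σ_{21d} = 1.085% × √21 = 4.972%; μ_{21d} = 21 × 0.057% = 1.197%.
VaR = −(1.197%) + 2.576 × 4.972% = 11.611%.
On $12,000,000: 0.11611 × $12,000,000 = $1,393,320.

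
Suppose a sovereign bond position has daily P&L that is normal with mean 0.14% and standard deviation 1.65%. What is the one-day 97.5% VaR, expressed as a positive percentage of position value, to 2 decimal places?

At 97.5% one-sided, z = 1.960.
VaR = −μ + z·σ = −(0.14%) + 1.960 × 1.65% = 3.094%.

3.09%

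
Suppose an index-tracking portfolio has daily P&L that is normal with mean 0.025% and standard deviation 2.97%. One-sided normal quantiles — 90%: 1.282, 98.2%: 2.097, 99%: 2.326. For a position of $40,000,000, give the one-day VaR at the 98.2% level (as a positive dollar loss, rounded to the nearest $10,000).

VaR = −μ + z·σ = −(0.025%) + 2.097 × 2.97% = 6.203%.
On $40,000,000: 0.06203 × $40,000,000 = $2,481,200.

$2,480,000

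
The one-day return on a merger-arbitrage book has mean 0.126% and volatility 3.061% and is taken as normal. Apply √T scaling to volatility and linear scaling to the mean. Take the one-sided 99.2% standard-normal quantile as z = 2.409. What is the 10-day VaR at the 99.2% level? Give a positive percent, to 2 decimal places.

σ_{10d} = 3.061% × √10 = 9.680%; μ_{10d} = 10 × 0.126% = 1.260%.
VaR = −(1.260%) + 2.409 × 9.680% = 22.059%.

22.06%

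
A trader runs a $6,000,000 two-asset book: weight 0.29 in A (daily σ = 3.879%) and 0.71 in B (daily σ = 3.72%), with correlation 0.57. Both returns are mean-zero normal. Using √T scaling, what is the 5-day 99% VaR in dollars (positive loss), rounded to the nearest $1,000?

$1,064,000

σ_p = √(0.29²·3.879² + 0.71²·3.72² + 2·0.57·0.29·0.71·3.879·3.72) = 3.410%.
σ_{5d} = 3.410% × √5 = 7.625%.
z(99%) = 2.326.
VaR = 2.326 × 7.625% = 17.736%; on $6,000,000 that is $1,064,160.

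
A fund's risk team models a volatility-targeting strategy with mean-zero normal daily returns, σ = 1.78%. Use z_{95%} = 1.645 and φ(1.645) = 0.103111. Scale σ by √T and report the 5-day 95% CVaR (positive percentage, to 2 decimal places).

8.21%

σ_{5d} = 1.78% × √5 = 3.980%.
ES multiplier = φ(z)/(1−α) = 0.103111/0.05 = 2.062.
ES = 3.980% × 2.062 = 8.207%.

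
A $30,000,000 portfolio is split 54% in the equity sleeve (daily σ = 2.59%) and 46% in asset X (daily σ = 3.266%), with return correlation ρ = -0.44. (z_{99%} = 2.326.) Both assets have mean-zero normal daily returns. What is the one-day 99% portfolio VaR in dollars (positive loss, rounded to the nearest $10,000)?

$1,070,000

σ_p² = 0.54²·2.59² + 0.46²·3.266² + 2·-0.44·0.54·0.46·2.59·3.266 = 2.3641 (%²).
σ_p = √2.3641 = 1.538%.
VaR = 2.326 × 1.538% = 3.577%; on $30,000,000 that is $1,073,100.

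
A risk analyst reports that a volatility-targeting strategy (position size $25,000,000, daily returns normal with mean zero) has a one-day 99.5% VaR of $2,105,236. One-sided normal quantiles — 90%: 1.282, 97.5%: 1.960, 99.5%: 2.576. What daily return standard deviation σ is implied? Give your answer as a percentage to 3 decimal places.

3.269%

VaR as a fraction: $2,105,236 / $25,000,000 = 8.421%.
σ = VaR / z = 8.421% / 2.576 = 3.269%.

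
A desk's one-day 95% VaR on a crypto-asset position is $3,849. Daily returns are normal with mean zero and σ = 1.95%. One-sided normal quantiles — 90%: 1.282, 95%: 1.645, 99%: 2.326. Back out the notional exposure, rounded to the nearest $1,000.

$120,000

VaR as a fraction of value: z·σ = 1.645 × 1.95% = 3.20775%.
Position = $3,849 / 0.0320775 = $119,991.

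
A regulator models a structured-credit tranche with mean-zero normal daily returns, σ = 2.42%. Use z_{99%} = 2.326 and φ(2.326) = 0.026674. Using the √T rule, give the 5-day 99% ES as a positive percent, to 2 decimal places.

14.43%

σ_{5d} = 2.42% × √5 = 5.411%.
ES multiplier = φ(z)/(1−α) = 0.026674/0.01 = 2.667.
ES = 5.411% × 2.667 = 14.431%.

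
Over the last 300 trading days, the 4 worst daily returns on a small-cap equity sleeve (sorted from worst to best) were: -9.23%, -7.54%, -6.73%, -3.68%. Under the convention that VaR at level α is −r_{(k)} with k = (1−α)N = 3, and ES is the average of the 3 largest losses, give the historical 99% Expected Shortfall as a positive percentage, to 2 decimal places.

7.83%

The 3 worst returns sum to -23.50%.
ES = −(-23.50%) / 3 = 7.8333…% ≈ 7.83%.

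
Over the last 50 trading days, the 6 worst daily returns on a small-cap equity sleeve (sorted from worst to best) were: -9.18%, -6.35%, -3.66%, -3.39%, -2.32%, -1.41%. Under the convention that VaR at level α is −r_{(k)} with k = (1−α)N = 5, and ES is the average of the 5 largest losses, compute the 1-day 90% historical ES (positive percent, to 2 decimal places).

The 5 worst returns sum to -24.90%.
ES = −(-24.90%) / 5 = 4.98%.

4.98%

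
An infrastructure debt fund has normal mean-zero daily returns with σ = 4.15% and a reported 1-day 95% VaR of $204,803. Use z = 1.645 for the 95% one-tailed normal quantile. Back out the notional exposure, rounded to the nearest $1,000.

VaR as a fraction of value: z·σ = 1.645 × 4.15% = 6.82675%.
Position = $204,803 / 0.0682675 = $3,000,007.

$3,000,000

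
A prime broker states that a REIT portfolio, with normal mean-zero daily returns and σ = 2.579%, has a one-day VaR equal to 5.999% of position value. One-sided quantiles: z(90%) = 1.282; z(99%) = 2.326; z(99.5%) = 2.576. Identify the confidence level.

Implied z = VaR/σ = 5.999 / 2.579 = 2.326.
This matches z(99%) = 2.326.

99%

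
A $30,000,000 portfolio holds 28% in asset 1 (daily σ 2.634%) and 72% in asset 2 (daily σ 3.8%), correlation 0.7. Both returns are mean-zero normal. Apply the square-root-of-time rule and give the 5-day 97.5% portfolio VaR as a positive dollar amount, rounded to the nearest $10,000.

σ_p = √(0.28²·2.634² + 0.72²·3.8² + 2·0.7·0.28·0.72·2.634·3.8) = 3.295%.
σ_{5d} = 3.295% × √5 = 7.368%.
z(97.5%) = 1.960.
VaR = 1.960 × 7.368% = 14.441%; on $30,000,000 that is $4,332,300.

$4,330,000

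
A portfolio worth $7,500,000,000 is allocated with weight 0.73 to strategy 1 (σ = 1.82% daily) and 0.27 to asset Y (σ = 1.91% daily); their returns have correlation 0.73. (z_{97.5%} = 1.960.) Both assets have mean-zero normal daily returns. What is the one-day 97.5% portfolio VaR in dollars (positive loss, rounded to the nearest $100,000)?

σ_p² = 0.73²·1.82² + 0.27²·1.91² + 2·0.73·0.73·0.27·1.82·1.91 = 3.0315 (%²).
σ_p = √3.0315 = 1.741%.
VaR = 1.960 × 1.741% = 3.412%; on $7,500,000,000 that is $255,900,000.

$255,900,000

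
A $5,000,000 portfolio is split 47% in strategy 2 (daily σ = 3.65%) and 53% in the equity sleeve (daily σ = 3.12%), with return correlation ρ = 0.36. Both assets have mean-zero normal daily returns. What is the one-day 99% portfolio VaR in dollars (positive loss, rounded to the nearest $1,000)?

σ_p² = 0.47²·3.65² + 0.53²·3.12² + 2·0.36·0.47·0.53·3.65·3.12 = 7.7198 (%²).
σ_p = √7.7198 = 2.778%.
At 99%, z = 2.326.
VaR = 2.326 × 2.778% = 6.462%; on $5,000,000 that is $323,100.

$323,000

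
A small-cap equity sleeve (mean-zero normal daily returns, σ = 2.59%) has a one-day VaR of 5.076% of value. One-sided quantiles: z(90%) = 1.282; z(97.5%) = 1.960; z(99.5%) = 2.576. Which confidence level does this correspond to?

97.5%

Implied z = VaR/σ = 5.076 / 2.59 = 1.960.
This matches z(97.5%) = 1.960.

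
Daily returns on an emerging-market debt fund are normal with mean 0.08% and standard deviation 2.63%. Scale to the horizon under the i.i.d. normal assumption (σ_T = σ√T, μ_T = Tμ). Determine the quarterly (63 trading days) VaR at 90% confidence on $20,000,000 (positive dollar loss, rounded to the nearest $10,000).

$4,340,000

At 90%, z = 1.282.
σ_{63d} = 2.63% × √63 = 20.875%; μ_{63d} = 63 × 0.08% = 5.040%.
VaR = −(5.040%) + 1.282 × 20.875% = 21.722%.
On $20,000,000: 0.21722 × $20,000,000 = $4,344,400.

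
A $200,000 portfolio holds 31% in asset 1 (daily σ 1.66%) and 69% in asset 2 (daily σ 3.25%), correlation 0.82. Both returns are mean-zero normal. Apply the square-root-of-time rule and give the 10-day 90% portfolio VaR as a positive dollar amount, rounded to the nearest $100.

σ_p = √(0.31²·1.66² + 0.69²·3.25² + 2·0.82·0.31·0.69·1.66·3.25) = 2.681%.
σ_{10d} = 2.681% × √10 = 8.478%.
z(90%) = 1.282.
VaR = 1.282 × 8.478% = 10.869%; on $200,000 that is $21,738.

$21,700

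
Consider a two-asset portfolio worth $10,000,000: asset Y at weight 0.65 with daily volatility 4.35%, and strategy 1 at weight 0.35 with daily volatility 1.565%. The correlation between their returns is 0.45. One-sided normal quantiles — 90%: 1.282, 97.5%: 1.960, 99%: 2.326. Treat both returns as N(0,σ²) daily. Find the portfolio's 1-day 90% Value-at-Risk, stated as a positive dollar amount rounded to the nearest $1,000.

$399,000

σ_p² = 0.65²·4.35² + 0.35²·1.565² + 2·0.45·0.65·0.35·4.35·1.565 = 9.6887 (%²).
σ_p = √9.6887 = 3.113%.
VaR = 1.282 × 3.113% = 3.991%; on $10,000,000 that is $399,100.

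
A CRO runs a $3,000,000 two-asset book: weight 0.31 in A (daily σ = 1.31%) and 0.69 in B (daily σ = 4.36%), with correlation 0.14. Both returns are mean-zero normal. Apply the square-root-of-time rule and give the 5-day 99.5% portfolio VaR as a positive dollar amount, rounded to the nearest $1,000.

$534,000

σ_p = √(0.31²·1.31² + 0.69²·4.36² + 2·0.14·0.31·0.69·1.31·4.36) = 3.092%.
σ_{5d} = 3.092% × √5 = 6.914%.
z(99.5%) = 2.576.
VaR = 2.576 × 6.914% = 17.810%; on $3,000,000 that is $534,300.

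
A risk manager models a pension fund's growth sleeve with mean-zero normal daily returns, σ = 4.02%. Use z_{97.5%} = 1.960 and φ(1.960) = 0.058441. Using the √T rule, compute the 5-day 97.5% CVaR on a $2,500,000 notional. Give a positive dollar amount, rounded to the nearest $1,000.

σ_{5d} = 4.02% × √5 = 8.989%.
ES multiplier = φ(z)/(1−α) = 0.058441/0.025 = 2.338.
ES = 8.989% × 2.338 = 21.016%; on $2,500,000: $525,400.

$525,000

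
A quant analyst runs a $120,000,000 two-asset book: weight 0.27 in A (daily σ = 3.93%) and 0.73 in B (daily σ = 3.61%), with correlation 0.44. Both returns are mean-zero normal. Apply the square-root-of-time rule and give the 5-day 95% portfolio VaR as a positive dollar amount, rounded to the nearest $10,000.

σ_p = √(0.27²·3.93² + 0.73²·3.61² + 2·0.44·0.27·0.73·3.93·3.61) = 3.245%.
σ_{5d} = 3.245% × √5 = 7.256%.
z(95%) = 1.645.
VaR = 1.645 × 7.256% = 11.936%; on $120,000,000 that is $14,323,200.

$14,320,000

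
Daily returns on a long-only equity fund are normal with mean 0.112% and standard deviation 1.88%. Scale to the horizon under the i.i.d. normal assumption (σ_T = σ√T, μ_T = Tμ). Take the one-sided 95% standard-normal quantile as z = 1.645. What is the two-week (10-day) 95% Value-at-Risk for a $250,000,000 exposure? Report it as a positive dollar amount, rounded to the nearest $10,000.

σ_{10d} = 1.88% × √10 = 5.945%; μ_{10d} = 10 × 0.112% = 1.120%.
VaR = −(1.120%) + 1.645 × 5.945% = 8.660%.
On $250,000,000: 0.08660 × $250,000,000 = $21,650,000.

$21,650,000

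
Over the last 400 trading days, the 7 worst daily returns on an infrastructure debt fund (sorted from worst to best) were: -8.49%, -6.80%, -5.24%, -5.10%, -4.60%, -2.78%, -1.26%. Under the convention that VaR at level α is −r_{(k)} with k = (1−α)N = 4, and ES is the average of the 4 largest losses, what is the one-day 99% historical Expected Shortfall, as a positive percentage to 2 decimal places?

The 4 worst returns sum to -25.63%.
ES = −(-25.63%) / 4 = 6.4075% ≈ 6.41%.

6.41%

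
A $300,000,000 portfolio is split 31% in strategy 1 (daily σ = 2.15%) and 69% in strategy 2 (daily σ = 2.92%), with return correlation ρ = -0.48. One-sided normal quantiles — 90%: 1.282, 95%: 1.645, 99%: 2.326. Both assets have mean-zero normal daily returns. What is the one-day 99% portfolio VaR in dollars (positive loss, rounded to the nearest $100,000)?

σ_p² = 0.31²·2.15² + 0.69²·2.92² + 2·-0.48·0.31·0.69·2.15·2.92 = 3.2145 (%²).
σ_p = √3.2145 = 1.793%.
VaR = 2.326 × 1.793% = 4.171%; on $300,000,000 that is $12,513,000.

$12,500,000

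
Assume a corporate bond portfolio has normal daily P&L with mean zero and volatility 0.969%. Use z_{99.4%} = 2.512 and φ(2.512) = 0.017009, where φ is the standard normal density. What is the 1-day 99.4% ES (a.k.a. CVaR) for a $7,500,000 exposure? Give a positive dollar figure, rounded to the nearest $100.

Tail multiplier: φ(z)/(1−α) = 0.017009 / 0.006 = 2.835.
ES = 0.969% × 2.835 = 2.747%.
On $7,500,000: 0.02747 × $7,500,000 = $206,025.

$206,000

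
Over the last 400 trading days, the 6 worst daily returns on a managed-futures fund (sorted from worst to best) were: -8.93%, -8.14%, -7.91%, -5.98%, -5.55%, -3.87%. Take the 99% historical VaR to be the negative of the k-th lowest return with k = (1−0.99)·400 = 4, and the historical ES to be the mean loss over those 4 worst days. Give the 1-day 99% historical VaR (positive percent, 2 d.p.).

k = 4; the 4th lowest return is -5.98%, so VaR = 5.98%.

5.98%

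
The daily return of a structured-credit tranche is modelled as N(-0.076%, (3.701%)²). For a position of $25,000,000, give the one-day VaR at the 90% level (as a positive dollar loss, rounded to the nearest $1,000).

At 90% one-sided, z = 1.282.
VaR = −μ + z·σ = −(-0.076%) + 1.282 × 3.701% = 4.821%.
On $25,000,000: 0.04821 × $25,000,000 = $1,205,250.

$1,205,000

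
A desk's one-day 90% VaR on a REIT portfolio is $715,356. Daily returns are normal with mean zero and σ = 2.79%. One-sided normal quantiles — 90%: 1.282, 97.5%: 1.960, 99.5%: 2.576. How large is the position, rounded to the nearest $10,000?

VaR as a fraction of value: z·σ = 1.282 × 2.79% = 3.57678%.
Position = $715,356 / 0.0357678 = $20,000,000.

$20,000,000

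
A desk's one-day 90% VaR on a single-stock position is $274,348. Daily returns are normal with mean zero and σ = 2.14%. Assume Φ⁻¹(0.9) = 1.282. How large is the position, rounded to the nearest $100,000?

VaR as a fraction of value: z·σ = 1.282 × 2.14% = 2.74348%.
Position = $274,348 / 0.0274348 = $10,000,000.

$10,000,000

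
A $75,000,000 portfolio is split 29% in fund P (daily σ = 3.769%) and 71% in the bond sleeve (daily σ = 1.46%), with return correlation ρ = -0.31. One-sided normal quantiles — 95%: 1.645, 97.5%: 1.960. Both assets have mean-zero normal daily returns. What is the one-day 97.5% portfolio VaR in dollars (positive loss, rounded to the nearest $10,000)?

σ_p² = 0.29²·3.769² + 0.71²·1.46² + 2·-0.31·0.29·0.71·3.769·1.46 = 1.5667 (%²).
σ_p = √1.5667 = 1.252%.
VaR = 1.960 × 1.252% = 2.454%; on $75,000,000 that is $1,840,500.

$1,840,000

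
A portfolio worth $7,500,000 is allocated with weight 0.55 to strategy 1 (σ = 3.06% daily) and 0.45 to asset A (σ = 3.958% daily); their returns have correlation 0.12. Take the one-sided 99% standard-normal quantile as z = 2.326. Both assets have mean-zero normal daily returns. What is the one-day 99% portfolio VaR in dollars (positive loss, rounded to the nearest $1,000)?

$452,000

σ_p² = 0.55²·3.06² + 0.45²·3.958² + 2·0.12·0.55·0.45·3.06·3.958 = 6.7242 (%²).
σ_p = √6.7242 = 2.593%.
VaR = 2.326 × 2.593% = 6.031%; on $7,500,000 that is $452,325.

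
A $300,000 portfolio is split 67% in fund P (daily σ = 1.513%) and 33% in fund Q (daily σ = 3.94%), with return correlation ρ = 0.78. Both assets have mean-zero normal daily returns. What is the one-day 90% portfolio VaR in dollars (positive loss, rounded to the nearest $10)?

$8,400

σ_p² = 0.67²·1.513² + 0.33²·3.94² + 2·0.78·0.67·0.33·1.513·3.94 = 4.7742 (%²).
σ_p = √4.7742 = 2.185%.
At 90%, z = 1.282.
VaR = 1.282 × 2.185% = 2.801%; on $300,000 that is $8,403.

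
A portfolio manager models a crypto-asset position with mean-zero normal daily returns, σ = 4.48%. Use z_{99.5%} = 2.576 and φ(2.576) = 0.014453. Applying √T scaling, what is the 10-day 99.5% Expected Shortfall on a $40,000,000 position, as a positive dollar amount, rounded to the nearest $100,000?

$16,400,000

σ_{10d} = 4.48% × √10 = 14.167%.
ES multiplier = φ(z)/(1−α) = 0.014453/0.005 = 2.891.
ES = 14.167% × 2.891 = 40.957%; on $40,000,000: $16,382,800.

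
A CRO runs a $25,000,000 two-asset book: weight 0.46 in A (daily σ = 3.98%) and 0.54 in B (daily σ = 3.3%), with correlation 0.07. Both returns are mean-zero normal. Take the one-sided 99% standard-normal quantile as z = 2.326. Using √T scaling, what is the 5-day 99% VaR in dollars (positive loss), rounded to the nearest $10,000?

$3,440,000

σ_p = √(0.46²·3.98² + 0.54²·3.3² + 2·0.07·0.46·0.54·3.98·3.3) = 2.643%.
σ_{5d} = 2.643% × √5 = 5.910%.
VaR = 2.326 × 5.910% = 13.747%; on $25,000,000 that is $3,436,750.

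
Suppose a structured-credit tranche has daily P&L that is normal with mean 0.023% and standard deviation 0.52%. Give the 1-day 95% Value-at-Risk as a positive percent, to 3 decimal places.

0.832%

At 95% one-sided, z = 1.645.
VaR = −μ + z·σ = −(0.023%) + 1.645 × 0.52% = 0.832%.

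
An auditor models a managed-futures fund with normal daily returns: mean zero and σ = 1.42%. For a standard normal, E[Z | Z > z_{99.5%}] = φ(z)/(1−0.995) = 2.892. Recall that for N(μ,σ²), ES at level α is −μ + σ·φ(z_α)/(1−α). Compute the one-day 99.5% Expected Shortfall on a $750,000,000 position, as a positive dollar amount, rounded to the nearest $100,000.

$30,800,000

ES = 1.42% × 2.892 = 4.107%.
On $750,000,000: 0.04107 × $750,000,000 = $30,802,500.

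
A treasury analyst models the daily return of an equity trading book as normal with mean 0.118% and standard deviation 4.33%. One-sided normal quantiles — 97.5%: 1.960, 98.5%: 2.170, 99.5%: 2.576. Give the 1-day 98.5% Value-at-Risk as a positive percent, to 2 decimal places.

9.28%

VaR = −μ + z·σ = −(0.118%) + 2.170 × 4.33% = 9.278%.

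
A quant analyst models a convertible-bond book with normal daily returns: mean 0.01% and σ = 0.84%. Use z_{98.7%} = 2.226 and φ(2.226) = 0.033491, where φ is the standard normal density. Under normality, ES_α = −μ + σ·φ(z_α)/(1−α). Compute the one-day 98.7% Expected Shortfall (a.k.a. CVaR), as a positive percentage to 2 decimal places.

2.15%

Tail multiplier: φ(z)/(1−α) = 0.033491 / 0.013 = 2.576.
ES = −(0.01%) + 0.84% × 2.576 = 2.154%.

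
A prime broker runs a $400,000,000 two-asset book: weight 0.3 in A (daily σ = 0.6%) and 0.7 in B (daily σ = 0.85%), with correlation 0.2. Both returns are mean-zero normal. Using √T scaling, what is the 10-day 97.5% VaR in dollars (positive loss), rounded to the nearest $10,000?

$16,240,000

σ_p = √(0.3²·0.6² + 0.7²·0.85² + 2·0.2·0.3·0.7·0.6·0.85) = 0.655%.
σ_{10d} = 0.655% × √10 = 2.071%.
z(97.5%) = 1.960.
VaR = 1.960 × 2.071% = 4.059%; on $400,000,000 that is $16,236,000.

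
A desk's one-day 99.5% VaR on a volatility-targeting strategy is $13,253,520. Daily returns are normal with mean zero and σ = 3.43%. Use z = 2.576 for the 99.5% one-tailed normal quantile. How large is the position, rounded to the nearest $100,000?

$150,000,000

VaR as a fraction of value: z·σ = 2.576 × 3.43% = 8.83568%.
Position = $13,253,520 / 0.0883568 = $150,000,000.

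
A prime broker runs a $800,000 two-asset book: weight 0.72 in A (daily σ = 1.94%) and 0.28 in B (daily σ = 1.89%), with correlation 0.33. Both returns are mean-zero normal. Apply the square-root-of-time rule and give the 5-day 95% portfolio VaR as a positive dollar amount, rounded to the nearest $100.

$48,500

σ_p = √(0.72²·1.94² + 0.28²·1.89² + 2·0.33·0.72·0.28·1.94·1.89) = 1.649%.
σ_{5d} = 1.649% × √5 = 3.687%.
z(95%) = 1.645.
VaR = 1.645 × 3.687% = 6.065%; on $800,000 that is $48,520.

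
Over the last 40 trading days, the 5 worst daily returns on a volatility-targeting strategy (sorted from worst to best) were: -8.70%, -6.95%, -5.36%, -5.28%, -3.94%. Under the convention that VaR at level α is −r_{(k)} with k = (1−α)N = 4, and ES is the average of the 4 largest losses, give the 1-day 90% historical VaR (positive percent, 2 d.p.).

k = 4; the 4th lowest return is -5.28%, so VaR = 5.28%.

5.28%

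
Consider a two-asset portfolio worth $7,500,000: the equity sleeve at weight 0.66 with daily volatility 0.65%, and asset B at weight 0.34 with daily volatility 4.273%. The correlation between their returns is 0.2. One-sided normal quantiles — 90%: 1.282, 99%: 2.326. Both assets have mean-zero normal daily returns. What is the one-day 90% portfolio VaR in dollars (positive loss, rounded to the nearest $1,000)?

σ_p² = 0.66²·0.65² + 0.34²·4.273² + 2·0.2·0.66·0.34·0.65·4.273 = 2.5440 (%²).
σ_p = √2.5440 = 1.595%.
VaR = 1.282 × 1.595% = 2.045%; on $7,500,000 that is $153,375.

$153,000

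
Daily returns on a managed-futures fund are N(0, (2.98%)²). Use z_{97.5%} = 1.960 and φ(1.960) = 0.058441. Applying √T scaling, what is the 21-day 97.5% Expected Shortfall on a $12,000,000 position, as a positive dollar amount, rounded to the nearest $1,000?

σ_{21d} = 2.98% × √21 = 13.656%.
ES multiplier = φ(z)/(1−α) = 0.058441/0.025 = 2.338.
ES = 13.656% × 2.338 = 31.928%; on $12,000,000: $3,831,360.

$3,831,000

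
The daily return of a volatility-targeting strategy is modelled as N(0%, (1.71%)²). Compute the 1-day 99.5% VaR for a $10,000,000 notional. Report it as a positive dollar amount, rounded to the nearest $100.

$440,500

At 99.5% one-sided, z = 2.576.
VaR = z·σ = 2.576 × 1.71% = 4.405%.
On $10,000,000: 0.04405 × $10,000,000 = $440,500.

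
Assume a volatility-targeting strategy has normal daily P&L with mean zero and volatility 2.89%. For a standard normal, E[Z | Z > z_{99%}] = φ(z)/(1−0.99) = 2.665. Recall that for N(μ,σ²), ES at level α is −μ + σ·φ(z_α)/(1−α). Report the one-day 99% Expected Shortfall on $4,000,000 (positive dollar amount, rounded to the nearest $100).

ES = 2.89% × 2.665 = 7.702%.
On $4,000,000: 0.07702 × $4,000,000 = $308,080.

$308,100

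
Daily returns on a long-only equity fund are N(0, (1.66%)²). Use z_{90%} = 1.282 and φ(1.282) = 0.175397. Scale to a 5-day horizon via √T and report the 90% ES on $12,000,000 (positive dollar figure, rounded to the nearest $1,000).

σ_{5d} = 1.66% × √5 = 3.712%.
ES multiplier = φ(z)/(1−α) = 0.175397/0.1 = 1.754.
ES = 3.712% × 1.754 = 6.511%; on $12,000,000: $781,320.

$781,000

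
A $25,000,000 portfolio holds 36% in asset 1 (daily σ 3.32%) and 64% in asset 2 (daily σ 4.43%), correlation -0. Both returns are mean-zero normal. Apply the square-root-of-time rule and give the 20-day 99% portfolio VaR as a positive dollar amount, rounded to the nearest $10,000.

σ_p = √(0.36²·3.32² + 0.64²·4.43² + 2·-0·0.36·0.64·3.32·4.43) = 3.077%.
σ_{20d} = 3.077% × √20 = 13.761%.
z(99%) = 2.326.
VaR = 2.326 × 13.761% = 32.008%; on $25,000,000 that is $8,002,000.

$8,000,000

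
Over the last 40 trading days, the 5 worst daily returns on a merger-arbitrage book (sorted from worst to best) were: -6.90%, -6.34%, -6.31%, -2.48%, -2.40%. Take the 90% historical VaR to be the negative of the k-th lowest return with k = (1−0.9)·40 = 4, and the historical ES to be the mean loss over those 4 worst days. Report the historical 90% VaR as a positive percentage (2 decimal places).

2.48%

k = 4; the 4th lowest return is -2.48%, so VaR = 2.48%.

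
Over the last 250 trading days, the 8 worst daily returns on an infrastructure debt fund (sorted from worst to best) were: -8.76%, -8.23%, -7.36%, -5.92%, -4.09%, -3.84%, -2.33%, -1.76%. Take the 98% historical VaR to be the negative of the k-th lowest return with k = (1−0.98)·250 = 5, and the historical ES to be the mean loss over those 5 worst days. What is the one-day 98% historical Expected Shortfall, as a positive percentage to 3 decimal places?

The 5 worst returns sum to -34.36%.
ES = −(-34.36%) / 5 = 6.872%.

6.872%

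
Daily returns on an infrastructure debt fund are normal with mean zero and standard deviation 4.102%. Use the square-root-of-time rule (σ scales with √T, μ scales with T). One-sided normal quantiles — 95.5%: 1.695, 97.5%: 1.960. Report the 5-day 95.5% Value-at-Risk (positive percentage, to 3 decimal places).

σ_{5d} = 4.102% × √5 = 9.172%.
VaR = 1.695 × 9.172% = 15.547%.

15.547%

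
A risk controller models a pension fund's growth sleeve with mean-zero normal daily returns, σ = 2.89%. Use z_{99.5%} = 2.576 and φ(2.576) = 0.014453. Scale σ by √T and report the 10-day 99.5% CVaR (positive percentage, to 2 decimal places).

26.42%

σ_{10d} = 2.89% × √10 = 9.139%.
ES multiplier = φ(z)/(1−α) = 0.014453/0.005 = 2.891.
ES = 9.139% × 2.891 = 26.421%.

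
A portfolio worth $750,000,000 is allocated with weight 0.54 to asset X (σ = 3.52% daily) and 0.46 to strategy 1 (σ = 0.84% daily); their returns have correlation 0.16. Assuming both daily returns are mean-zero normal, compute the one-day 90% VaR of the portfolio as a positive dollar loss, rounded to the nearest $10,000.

$19,220,000

σ_p² = 0.54²·3.52² + 0.46²·0.84² + 2·0.16·0.54·0.46·3.52·0.84 = 3.9974 (%²).
σ_p = √3.9974 = 1.999%.
At 90%, z = 1.282.
VaR = 1.282 × 1.999% = 2.563%; on $750,000,000 that is $19,222,500.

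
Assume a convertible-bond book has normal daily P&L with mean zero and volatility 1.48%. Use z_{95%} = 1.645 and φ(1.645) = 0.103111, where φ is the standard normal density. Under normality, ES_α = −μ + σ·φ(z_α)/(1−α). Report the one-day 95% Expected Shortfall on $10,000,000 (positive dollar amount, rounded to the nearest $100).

$305,200

Tail multiplier: φ(z)/(1−α) = 0.103111 / 0.05 = 2.062.
ES = 1.48% × 2.062 = 3.052%.
On $10,000,000: 0.03052 × $10,000,000 = $305,200.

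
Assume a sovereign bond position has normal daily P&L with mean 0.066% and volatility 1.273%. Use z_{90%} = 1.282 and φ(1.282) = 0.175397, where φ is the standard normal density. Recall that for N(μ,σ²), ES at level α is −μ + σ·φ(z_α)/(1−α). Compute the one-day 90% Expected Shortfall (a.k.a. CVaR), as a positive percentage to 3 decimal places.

Tail multiplier: φ(z)/(1−α) = 0.175397 / 0.1 = 1.754.
ES = −(0.066%) + 1.273% × 1.754 = 2.167%.

2.167%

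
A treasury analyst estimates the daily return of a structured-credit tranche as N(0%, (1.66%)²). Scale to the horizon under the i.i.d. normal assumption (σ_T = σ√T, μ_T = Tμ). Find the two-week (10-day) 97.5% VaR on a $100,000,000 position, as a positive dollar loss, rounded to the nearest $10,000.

$10,290,000

At 97.5%, z = 1.960.
σ_{10d} = 1.66% × √10 = 5.249%.
VaR = 1.960 × 5.249% = 10.288%.
On $100,000,000: 0.10288 × $100,000,000 = $10,288,000.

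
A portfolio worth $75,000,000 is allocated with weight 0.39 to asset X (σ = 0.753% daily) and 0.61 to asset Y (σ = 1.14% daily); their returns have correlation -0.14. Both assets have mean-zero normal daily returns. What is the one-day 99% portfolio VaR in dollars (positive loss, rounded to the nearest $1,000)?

σ_p² = 0.39²·0.753² + 0.61²·1.14² + 2·-0.14·0.39·0.61·0.753·1.14 = 0.5126 (%²).
σ_p = √0.5126 = 0.716%.
At 99%, z = 2.326.
VaR = 2.326 × 0.716% = 1.665%; on $75,000,000 that is $1,248,750.

$1,249,000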